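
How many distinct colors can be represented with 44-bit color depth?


Colors = 2^bits = 2^44
= 17,592,186,044,416 colors


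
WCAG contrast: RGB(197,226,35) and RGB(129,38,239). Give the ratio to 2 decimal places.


Linearize each sRGB channel c=v/255: c/12.92 if c ≤ 0.04045 else ((c+0.055)/1.055)^2.4
L = 0.2126×R_lin + 0.7152×G_lin + 0.0722×B_lin
Color 1 (197,226,35):
  R=197: 197/255≈0.7725 > 0.04045 → ((0.7725+0.055)/1.055)^2.4 ≈ 0.55834
  G=226: 226/255≈0.8863 > 0.04045 → ((0.8863+0.055)/1.055)^2.4 ≈ 0.76052
  B=35: 35/255≈0.1373 > 0.04045 → ((0.1373+0.055)/1.055)^2.4 ≈ 0.01681
  L1 = 0.2126×0.55834 + 0.7152×0.76052 + 0.0722×0.01681 ≈ 0.66384
Color 2 (129,38,239):
  R=129: 129/255≈0.5059 > 0.04045 → ((0.5059+0.055)/1.055)^2.4 ≈ 0.21953
  G=38: 38/255≈0.1490 > 0.04045 → ((0.1490+0.055)/1.055)^2.4 ≈ 0.01938
  B=239: 239/255≈0.9373 > 0.04045 → ((0.9373+0.055)/1.055)^2.4 ≈ 0.86316
  L2 = 0.2126×0.21953 + 0.7152×0.01938 + 0.0722×0.86316 ≈ 0.12285
Lighter = 0.66384, Darker = 0.12285
Ratio = (L_lighter + 0.05) / (L_darker + 0.05)
Ratio = (0.66384 + 0.05) / (0.12285 + 0.05) = 0.71384 / 0.17285 ≈ 4.1298
Ratio ≈ 4.13:1


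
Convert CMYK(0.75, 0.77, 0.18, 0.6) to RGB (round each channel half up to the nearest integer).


R = 255 × (1-C) × (1-K) = 255 × 0.25 × 0.40 = 25.5 → 26
G = 255 × (1-M) × (1-K) = 255 × 0.23 × 0.40 = 23.46 → 23
B = 255 × (1-Y) × (1-K) = 255 × 0.82 × 0.40 = 83.64 → 84
= RGB(26, 23, 84)


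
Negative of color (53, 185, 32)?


Invert: (255-R, 255-G, 255-B)
R: 255-53 = 202
G: 255-185 = 70
B: 255-32 = 223
= RGB(202, 70, 223)


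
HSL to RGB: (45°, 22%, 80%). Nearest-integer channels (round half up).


H=45°, S=0.22, L=0.80
C = (1-|2L-1|)×S = (1-|0.60|)×0.22 = 0.088
H' = H/60 = 45/60 ≈ 0.7500; X = C×(1-|H' mod 2 - 1|) = 0.066
m = L - C/2 = 0.80 - 0.044 = 0.756
Sector ⌊H'⌋ = 0 → (R',G',B') = (0.088, 0.066, 0.0)
RGB = ((R'+m)×255, (G'+m)×255, (B'+m)×255) = (215.22, 209.61, 192.78)
Round half up → RGB(215, 210, 193)


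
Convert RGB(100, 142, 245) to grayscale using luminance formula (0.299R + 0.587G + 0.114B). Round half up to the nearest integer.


Gray = 0.299×R + 0.587×G + 0.114×B
Gray = 0.299×100 + 0.587×142 + 0.114×245
Gray = 29.900 + 83.354 + 27.930
Gray = 141.184 → round half up → 141
Gray = 141


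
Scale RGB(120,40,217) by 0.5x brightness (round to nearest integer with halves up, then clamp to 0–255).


Multiply each channel by 0.5, round half up, clamp to [0, 255]
R: 120×0.5 = 60
G: 40×0.5 = 20
B: 217×0.5 = 108.5 → round → 109
= RGB(60, 20, 109)


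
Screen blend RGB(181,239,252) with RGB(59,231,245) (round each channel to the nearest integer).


Screen: C = 255 - (255-A)×(255-B)/255, rounded to nearest integer
R: 255 - (255-181)×(255-59)/255 = 255 - 14504/255 ≈ 255 - 56.878 = 198.122 → 198
G: 255 - (255-239)×(255-231)/255 = 255 - 384/255 ≈ 255 - 1.506 = 253.494 → 253
B: 255 - (255-252)×(255-245)/255 = 255 - 30/255 ≈ 255 - 0.118 = 254.882 → 255
= RGB(198, 253, 255)


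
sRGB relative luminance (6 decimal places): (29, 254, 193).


Linearize each channel (sRGB transfer function): c = v/255; c_lin = c/12.92 if c ≤ 0.04045, else ((c+0.055)/1.055)^2.4
  R: 29/255 ≈ 0.113725 > 0.04045 → ((0.113725+0.055)/1.055)^2.4 ≈ 0.012286
  G: 254/255 ≈ 0.996078 > 0.04045 → ((0.996078+0.055)/1.055)^2.4 ≈ 0.991102
  B: 193/255 ≈ 0.756863 > 0.04045 → ((0.756863+0.055)/1.055)^2.4 ≈ 0.533276
R_lin = 0.012286, G_lin = 0.991102, B_lin = 0.533276
L = 0.2126×R + 0.7152×G + 0.0722×B
L = 0.2126×0.012286 + 0.7152×0.991102 + 0.0722×0.533276
L ≈ 0.749951


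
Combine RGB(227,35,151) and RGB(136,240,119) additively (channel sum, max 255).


Additive: each channel = min(255, C₁+C₂)
R: 227+136 = 363 → 255
G: 35+240 = 275 → 255
B: 151+119 = 270 → 255
= RGB(255, 255, 255)


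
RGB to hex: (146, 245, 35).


R = 146 → 92 (hex)
G = 245 → F5 (hex)
B = 35 → 23 (hex)
Hex = #92F523


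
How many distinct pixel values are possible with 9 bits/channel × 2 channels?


Total bits = 9 bits/channel × 2 channels = 18 bits
Distinct pixel values = 2^18
= 262,144 pixel values


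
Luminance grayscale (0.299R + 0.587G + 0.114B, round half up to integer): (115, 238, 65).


Gray = 0.299×R + 0.587×G + 0.114×B
Gray = 0.299×115 + 0.587×238 + 0.114×65
Gray = 34.385 + 139.706 + 7.410
Gray = 181.501 → round half up → 182
Gray = 182


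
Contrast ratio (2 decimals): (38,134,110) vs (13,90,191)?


Linearize each sRGB channel c=v/255: c/12.92 if c ≤ 0.04045 else ((c+0.055)/1.055)^2.4
L = 0.2126×R_lin + 0.7152×G_lin + 0.0722×B_lin
Color 1 (38,134,110):
  R=38: 38/255≈0.1490 > 0.04045 → ((0.1490+0.055)/1.055)^2.4 ≈ 0.01938
  G=134: 134/255≈0.5255 > 0.04045 → ((0.5255+0.055)/1.055)^2.4 ≈ 0.23840
  B=110: 110/255≈0.4314 > 0.04045 → ((0.4314+0.055)/1.055)^2.4 ≈ 0.15593
  L1 = 0.2126×0.01938 + 0.7152×0.23840 + 0.0722×0.15593 ≈ 0.18588
Color 2 (13,90,191):
  R=13: 13/255≈0.0510 > 0.04045 → ((0.0510+0.055)/1.055)^2.4 ≈ 0.00402
  G=90: 90/255≈0.3529 > 0.04045 → ((0.3529+0.055)/1.055)^2.4 ≈ 0.10224
  B=191: 191/255≈0.7490 > 0.04045 → ((0.7490+0.055)/1.055)^2.4 ≈ 0.52100
  L2 = 0.2126×0.00402 + 0.7152×0.10224 + 0.0722×0.52100 ≈ 0.11159
Lighter = 0.18588, Darker = 0.11159
Ratio = (L_lighter + 0.05) / (L_darker + 0.05)
Ratio = (0.18588 + 0.05) / (0.11159 + 0.05) = 0.23588 / 0.16159 ≈ 1.4597
Ratio ≈ 1.46:1


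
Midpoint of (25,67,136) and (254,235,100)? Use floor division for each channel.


Midpoint: each channel = ⌊(C₁+C₂)/2⌋
R: ⌊(25+254)/2⌋ = 139
G: ⌊(67+235)/2⌋ = 151
B: ⌊(136+100)/2⌋ = 118
= RGB(139, 151, 118)


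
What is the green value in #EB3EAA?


Color: #EB3EAA
R = EB = 235
G = 3E = 62
B = AA = 170
Green = 62


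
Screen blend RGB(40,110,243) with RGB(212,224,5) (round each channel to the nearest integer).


Screen: C = 255 - (255-A)×(255-B)/255, rounded to nearest integer
R: 255 - (255-40)×(255-212)/255 = 255 - 9245/255 ≈ 255 - 36.255 = 218.745 → 219
G: 255 - (255-110)×(255-224)/255 = 255 - 4495/255 ≈ 255 - 17.627 = 237.373 → 237
B: 255 - (255-243)×(255-5)/255 = 255 - 3000/255 ≈ 255 - 11.765 = 243.235 → 243
= RGB(219, 237, 243)


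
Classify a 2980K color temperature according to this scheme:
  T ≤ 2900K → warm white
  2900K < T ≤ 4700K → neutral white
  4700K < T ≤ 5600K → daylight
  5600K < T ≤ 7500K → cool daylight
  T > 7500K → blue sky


Temperature: 2980K
2900K < 2980K ≤ 4700K → neutral white
Classification: neutral white


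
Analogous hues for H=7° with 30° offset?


Base hue: 7°
Left analog: (7 - 30) mod 360 = 337°
Right analog: (7 + 30) mod 360 = 37°
Analogous hues = 337° and 37°


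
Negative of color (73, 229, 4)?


Invert: (255-R, 255-G, 255-B)
R: 255-73 = 182
G: 255-229 = 26
B: 255-4 = 251
= RGB(182, 26, 251)


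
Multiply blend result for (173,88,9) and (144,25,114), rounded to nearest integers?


Multiply: C = A×B/255, rounded to nearest integer
R: 173×144/255 = 24912/255 ≈ 97.694 → 98
G: 88×25/255 = 2200/255 ≈ 8.627 → 9
B: 9×114/255 = 1026/255 ≈ 4.024 → 4
= RGB(98, 9, 4)


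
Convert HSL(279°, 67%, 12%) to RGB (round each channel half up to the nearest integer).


H=279°, S=0.67, L=0.12
C = (1-|2L-1|)×S = (1-|-0.76|)×0.67 = 0.1608
H' = H/60 = 279/60 ≈ 4.6500; X = C×(1-|H' mod 2 - 1|) = 0.10452
m = L - C/2 = 0.12 - 0.0804 = 0.0396
Sector ⌊H'⌋ = 4 → (R',G',B') = (0.10452, 0.0, 0.1608)
RGB = ((R'+m)×255, (G'+m)×255, (B'+m)×255) = (36.7506, 10.098, 51.102)
Round half up → RGB(37, 10, 51)


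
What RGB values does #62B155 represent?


62 → 98 (R)
B1 → 177 (G)
55 → 85 (B)
= RGB(98, 177, 85)


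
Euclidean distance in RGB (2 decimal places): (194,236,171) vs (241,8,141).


d = √[(R₁-R₂)² + (G₁-G₂)² + (B₁-B₂)²]
d = √[(194-241)² + (236-8)² + (171-141)²]
d = √[2209 + 51984 + 900]
d = √55093
d ≈ 234.72


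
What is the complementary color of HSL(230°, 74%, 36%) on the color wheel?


Complement = opposite side of color wheel = hue + 180°
H' = (230 + 180) mod 360 = 50°
S and L unchanged.
= HSL(50°, 74%, 36%)


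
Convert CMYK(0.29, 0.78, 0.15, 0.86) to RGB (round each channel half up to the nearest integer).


R = 255 × (1-C) × (1-K) = 255 × 0.71 × 0.14 = 25.347 → 25
G = 255 × (1-M) × (1-K) = 255 × 0.22 × 0.14 = 7.854 → 8
B = 255 × (1-Y) × (1-K) = 255 × 0.85 × 0.14 = 30.345 → 30
= RGB(25, 8, 30)


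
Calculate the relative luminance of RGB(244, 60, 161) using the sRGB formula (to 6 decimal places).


Linearize each channel (sRGB transfer function): c = v/255; c_lin = c/12.92 if c ≤ 0.04045, else ((c+0.055)/1.055)^2.4
  R: 244/255 ≈ 0.956863 > 0.04045 → ((0.956863+0.055)/1.055)^2.4 ≈ 0.904661
  G: 60/255 ≈ 0.235294 > 0.04045 → ((0.235294+0.055)/1.055)^2.4 ≈ 0.045186
  B: 161/255 ≈ 0.631373 > 0.04045 → ((0.631373+0.055)/1.055)^2.4 ≈ 0.356400
R_lin = 0.904661, G_lin = 0.045186, B_lin = 0.356400
L = 0.2126×R + 0.7152×G + 0.0722×B
L = 0.2126×0.904661 + 0.7152×0.045186 + 0.0722×0.356400
L ≈ 0.250380


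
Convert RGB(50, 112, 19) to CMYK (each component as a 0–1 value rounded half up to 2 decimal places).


R'=50/255≈0.1961, G'=112/255≈0.4392, B'=19/255≈0.0745
K = 1 - max(R',G',B') = 1 - 112/255 = 143/255 = 0.56078… → 0.56
(1-R'-K)/(1-K) simplifies to (max-R)/max with max = 112:
C = (112-50)/112 = 62/112 = 0.55357… → 0.55
M = (112-112)/112 = 0/112 = 0 → 0.00
Y = (112-19)/112 = 93/112 = 0.83035… → 0.83
= CMYK(0.55, 0.00, 0.83, 0.56)


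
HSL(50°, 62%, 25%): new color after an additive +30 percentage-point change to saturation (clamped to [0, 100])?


Original S = 62%
Adjustment = +30 percentage points
New S = 62 + (30) = 92
Clamp to [0, 100] → 92
= HSL(50°, 92%, 25%)


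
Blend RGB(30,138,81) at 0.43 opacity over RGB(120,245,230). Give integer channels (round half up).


C = α×F + (1-α)×B, with 1-α = 0.57
R: 0.43×30 + 0.57×120 = 12.90 + 68.40 = 81.30 → 81
G: 0.43×138 + 0.57×245 = 59.34 + 139.65 = 198.99 → 199
B: 0.43×81 + 0.57×230 = 34.83 + 131.10 = 165.93 → 166
= RGB(81, 199, 166)


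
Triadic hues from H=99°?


Triadic: equally spaced at 120° intervals
H1 = 99°
H2 = (99 + 120) mod 360 = 219°
H3 = (99 + 240) mod 360 = 339°
Triadic = 99°, 219°, 339°


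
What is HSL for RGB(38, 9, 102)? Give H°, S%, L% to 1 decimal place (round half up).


Normalize: R'=38/255≈0.1490, G'=9/255≈0.0353, B'=102/255≈0.4000
Max=102/255, Min=9/255, Δ=Max-Min=93/255
L = (Max+Min)/2 = (102+9)/510 = 111/510 = 0.21764… → L = 21.8%
L ≤ 0.5 → S = Δ/(Max+Min) = 93/(102+9) = 93/111 = 0.83783… → S = 83.8%
(the 1/255 factors cancel in S and H, so raw channel differences can be used)
Max is B' → H = 60 × ((R-G)/Δ + 4) = 60 × ((38-9)/93 + 4)
  29/93 + 4 = 0.3118… + 4 = 4.3118…
  H = 60 × 4.3118… = 258.709…° → H = 258.7°
= HSL(258.7°, 83.8%, 21.8%)


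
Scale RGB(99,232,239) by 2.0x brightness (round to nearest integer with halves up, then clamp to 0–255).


Multiply each channel by 2.0, round half up, clamp to [0, 255]
R: 99×2.0 = 198
G: 232×2.0 = 464 → clamp → 255
B: 239×2.0 = 478 → clamp → 255
= RGB(198, 255, 255)


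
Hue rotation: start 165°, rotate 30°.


New hue = (H + rotation) mod 360
New hue = (165 + 30) mod 360
= 195 mod 360
= 195°


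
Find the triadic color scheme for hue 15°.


Triadic: equally spaced at 120° intervals
H1 = 15°
H2 = (15 + 120) mod 360 = 135°
H3 = (15 + 240) mod 360 = 255°
Triadic = 15°, 135°, 255°


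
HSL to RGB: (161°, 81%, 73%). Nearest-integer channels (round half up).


H=161°, S=0.81, L=0.73
C = (1-|2L-1|)×S = (1-|0.46|)×0.81 = 0.4374
H' = H/60 = 161/60 ≈ 2.6833; X = C×(1-|H' mod 2 - 1|) = 0.29889
m = L - C/2 = 0.73 - 0.2187 = 0.5113
Sector ⌊H'⌋ = 2 → (R',G',B') = (0.0, 0.4374, 0.29889)
RGB = ((R'+m)×255, (G'+m)×255, (B'+m)×255) = (130.3815, 241.9185, 206.59845)
Round half up → RGB(130, 242, 207)


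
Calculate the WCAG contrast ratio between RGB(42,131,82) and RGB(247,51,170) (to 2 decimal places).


Linearize each sRGB channel c=v/255: c/12.92 if c ≤ 0.04045 else ((c+0.055)/1.055)^2.4
L = 0.2126×R_lin + 0.7152×G_lin + 0.0722×B_lin
Color 1 (42,131,82):
  R=42: 42/255≈0.1647 > 0.04045 → ((0.1647+0.055)/1.055)^2.4 ≈ 0.02315
  G=131: 131/255≈0.5137 > 0.04045 → ((0.5137+0.055)/1.055)^2.4 ≈ 0.22697
  B=82: 82/255≈0.3216 > 0.04045 → ((0.3216+0.055)/1.055)^2.4 ≈ 0.08438
  L1 = 0.2126×0.02315 + 0.7152×0.22697 + 0.0722×0.08438 ≈ 0.17334
Color 2 (247,51,170):
  R=247: 247/255≈0.9686 > 0.04045 → ((0.9686+0.055)/1.055)^2.4 ≈ 0.93011
  G=51: 51/255≈0.2000 > 0.04045 → ((0.2000+0.055)/1.055)^2.4 ≈ 0.03310
  B=170: 170/255≈0.6667 > 0.04045 → ((0.6667+0.055)/1.055)^2.4 ≈ 0.40198
  L2 = 0.2126×0.93011 + 0.7152×0.03310 + 0.0722×0.40198 ≈ 0.25044
Lighter = 0.25044, Darker = 0.17334
Ratio = (L_lighter + 0.05) / (L_darker + 0.05)
Ratio = (0.25044 + 0.05) / (0.17334 + 0.05) = 0.30044 / 0.22334 ≈ 1.3452
Ratio ≈ 1.35:1


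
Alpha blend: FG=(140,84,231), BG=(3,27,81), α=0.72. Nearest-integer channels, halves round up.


C = α×F + (1-α)×B, with 1-α = 0.28
R: 0.72×140 + 0.28×3 = 100.80 + 0.84 = 101.64 → 102
G: 0.72×84 + 0.28×27 = 60.48 + 7.56 = 68.04 → 68
B: 0.72×231 + 0.28×81 = 166.32 + 22.68 = 189.00 → 189
= RGB(102, 68, 189)


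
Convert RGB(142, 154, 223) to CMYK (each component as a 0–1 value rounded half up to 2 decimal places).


R'=142/255≈0.5569, G'=154/255≈0.6039, B'=223/255≈0.8745
K = 1 - max(R',G',B') = 1 - 223/255 = 32/255 = 0.12549… → 0.13
(1-R'-K)/(1-K) simplifies to (max-R)/max with max = 223:
C = (223-142)/223 = 81/223 = 0.36322… → 0.36
M = (223-154)/223 = 69/223 = 0.30941… → 0.31
Y = (223-223)/223 = 0/223 = 0 → 0.00
= CMYK(0.36, 0.31, 0.00, 0.13)


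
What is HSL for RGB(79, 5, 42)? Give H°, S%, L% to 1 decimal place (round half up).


Normalize: R'=79/255≈0.3098, G'=5/255≈0.0196, B'=42/255≈0.1647
Max=79/255, Min=5/255, Δ=Max-Min=74/255
L = (Max+Min)/2 = (79+5)/510 = 84/510 = 0.16470… → L = 16.5%
L ≤ 0.5 → S = Δ/(Max+Min) = 74/(79+5) = 74/84 = 0.88095… → S = 88.1%
(the 1/255 factors cancel in S and H, so raw channel differences can be used)
Max is R' → H = 60 × (((G-B)/Δ) mod 6) = 60 × (((5-42)/74) mod 6)
  (-37)/74 = -0.5; negative, so add 6 → 5.5
  H = 60 × 5.5 = 330° → H = 330.0°
= HSL(330.0°, 88.1%, 16.5%)


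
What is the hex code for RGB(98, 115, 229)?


R = 98 → 62 (hex)
G = 115 → 73 (hex)
B = 229 → E5 (hex)
Hex = #6273E5


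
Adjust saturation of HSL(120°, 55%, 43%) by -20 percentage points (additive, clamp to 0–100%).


Original S = 55%
Adjustment = -20 percentage points
New S = 55 + (-20) = 35
Clamp to [0, 100] → 35
= HSL(120°, 35%, 43%)


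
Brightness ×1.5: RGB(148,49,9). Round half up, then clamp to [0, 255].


Multiply each channel by 1.5, round half up, clamp to [0, 255]
R: 148×1.5 = 222
G: 49×1.5 = 73.5 → round → 74
B: 9×1.5 = 13.5 → round → 14
= RGB(222, 74, 14)


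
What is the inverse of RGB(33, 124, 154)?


Invert: (255-R, 255-G, 255-B)
R: 255-33 = 222
G: 255-124 = 131
B: 255-154 = 101
= RGB(222, 131, 101)


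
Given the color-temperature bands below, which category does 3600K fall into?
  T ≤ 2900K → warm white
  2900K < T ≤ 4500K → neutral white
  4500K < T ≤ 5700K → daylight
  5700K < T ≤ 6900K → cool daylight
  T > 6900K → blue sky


Temperature: 3600K
2900K < 3600K ≤ 4500K → neutral white
Classification: neutral white


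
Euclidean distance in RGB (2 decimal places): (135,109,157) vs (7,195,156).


d = √[(R₁-R₂)² + (G₁-G₂)² + (B₁-B₂)²]
d = √[(135-7)² + (109-195)² + (157-156)²]
d = √[16384 + 7396 + 1]
d = √23781
d ≈ 154.21


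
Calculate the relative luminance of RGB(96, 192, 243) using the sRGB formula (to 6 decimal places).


Linearize each channel (sRGB transfer function): c = v/255; c_lin = c/12.92 if c ≤ 0.04045, else ((c+0.055)/1.055)^2.4
  R: 96/255 ≈ 0.376471 > 0.04045 → ((0.376471+0.055)/1.055)^2.4 ≈ 0.116971
  G: 192/255 ≈ 0.752941 > 0.04045 → ((0.752941+0.055)/1.055)^2.4 ≈ 0.527115
  B: 243/255 ≈ 0.952941 > 0.04045 → ((0.952941+0.055)/1.055)^2.4 ≈ 0.896269
R_lin = 0.116971, G_lin = 0.527115, B_lin = 0.896269
L = 0.2126×R + 0.7152×G + 0.0722×B
L = 0.2126×0.116971 + 0.7152×0.527115 + 0.0722×0.896269
L ≈ 0.466571


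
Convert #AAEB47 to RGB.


AA → 170 (R)
EB → 235 (G)
47 → 71 (B)
= RGB(170, 235, 71)


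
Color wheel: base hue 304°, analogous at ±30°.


Base hue: 304°
Left analog: (304 - 30) mod 360 = 274°
Right analog: (304 + 30) mod 360 = 334°
Analogous hues = 274° and 334°


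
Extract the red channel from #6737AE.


Color: #6737AE
R = 67 = 103
G = 37 = 55
B = AE = 174
Red = 103


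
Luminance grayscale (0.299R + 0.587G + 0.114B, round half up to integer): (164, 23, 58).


Gray = 0.299×R + 0.587×G + 0.114×B
Gray = 0.299×164 + 0.587×23 + 0.114×58
Gray = 49.036 + 13.501 + 6.612
Gray = 69.149 → round half up → 69
Gray = 69


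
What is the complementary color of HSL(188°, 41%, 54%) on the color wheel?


Complement = opposite side of color wheel = hue + 180°
H' = (188 + 180) mod 360 = 8°
S and L unchanged.
= HSL(8°, 41%, 54%)


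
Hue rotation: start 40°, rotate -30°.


New hue = (H + rotation) mod 360
New hue = (40 -30) mod 360
= 10 mod 360
= 10°


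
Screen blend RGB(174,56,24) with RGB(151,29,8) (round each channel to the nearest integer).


Screen: C = 255 - (255-A)×(255-B)/255, rounded to nearest integer
R: 255 - (255-174)×(255-151)/255 = 255 - 8424/255 ≈ 255 - 33.035 = 221.965 → 222
G: 255 - (255-56)×(255-29)/255 = 255 - 44974/255 ≈ 255 - 176.369 = 78.631 → 79
B: 255 - (255-24)×(255-8)/255 = 255 - 57057/255 ≈ 255 - 223.753 = 31.247 → 31
= RGB(222, 79, 31)


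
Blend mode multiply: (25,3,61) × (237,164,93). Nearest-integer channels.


Multiply: C = A×B/255, rounded to nearest integer
R: 25×237/255 = 5925/255 ≈ 23.235 → 23
G: 3×164/255 = 492/255 ≈ 1.929 → 2
B: 61×93/255 = 5673/255 ≈ 22.247 → 22
= RGB(23, 2, 22)


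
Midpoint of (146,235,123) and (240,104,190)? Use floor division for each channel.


Midpoint: each channel = ⌊(C₁+C₂)/2⌋
R: ⌊(146+240)/2⌋ = 193
G: ⌊(235+104)/2⌋ = 169
B: ⌊(123+190)/2⌋ = 156
= RGB(193, 169, 156)


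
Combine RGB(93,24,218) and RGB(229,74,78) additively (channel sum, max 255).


Additive: each channel = min(255, C₁+C₂)
R: 93+229 = 322 → 255
G: 24+74 = 98 → 98
B: 218+78 = 296 → 255
= RGB(255, 98, 255)


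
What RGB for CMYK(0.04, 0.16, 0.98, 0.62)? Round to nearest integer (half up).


R = 255 × (1-C) × (1-K) = 255 × 0.96 × 0.38 = 93.024 → 93
G = 255 × (1-M) × (1-K) = 255 × 0.84 × 0.38 = 81.396 → 81
B = 255 × (1-Y) × (1-K) = 255 × 0.02 × 0.38 = 1.938 → 2
= RGB(93, 81, 2)


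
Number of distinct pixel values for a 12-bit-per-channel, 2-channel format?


Total bits = 12 bits/channel × 2 channels = 24 bits
Distinct pixel values = 2^24
= 16,777,216 pixel values


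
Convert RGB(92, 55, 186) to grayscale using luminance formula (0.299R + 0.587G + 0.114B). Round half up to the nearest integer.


Gray = 0.299×R + 0.587×G + 0.114×B
Gray = 0.299×92 + 0.587×55 + 0.114×186
Gray = 27.508 + 32.285 + 21.204
Gray = 80.997 → round half up → 81
Gray = 81


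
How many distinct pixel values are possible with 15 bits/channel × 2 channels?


Total bits = 15 bits/channel × 2 channels = 30 bits
Distinct pixel values = 2^30
= 1,073,741,824 pixel values


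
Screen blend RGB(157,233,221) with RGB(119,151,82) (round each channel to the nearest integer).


Screen: C = 255 - (255-A)×(255-B)/255, rounded to nearest integer
R: 255 - (255-157)×(255-119)/255 = 255 - 13328/255 ≈ 255 - 52.267 = 202.733 → 203
G: 255 - (255-233)×(255-151)/255 = 255 - 2288/255 ≈ 255 - 8.973 = 246.027 → 246
B: 255 - (255-221)×(255-82)/255 = 255 - 5882/255 ≈ 255 - 23.067 = 231.933 → 232
= RGB(203, 246, 232)


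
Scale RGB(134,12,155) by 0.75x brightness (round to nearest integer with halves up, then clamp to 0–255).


Multiply each channel by 0.75, round half up, clamp to [0, 255]
R: 134×0.75 = 100.5 → round → 101
G: 12×0.75 = 9
B: 155×0.75 = 116.25 → round → 116
= RGB(101, 9, 116)


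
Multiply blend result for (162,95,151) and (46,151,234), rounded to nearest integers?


Multiply: C = A×B/255, rounded to nearest integer
R: 162×46/255 = 7452/255 ≈ 29.224 → 29
G: 95×151/255 = 14345/255 ≈ 56.255 → 56
B: 151×234/255 = 35334/255 ≈ 138.565 → 139
= RGB(29, 56, 139)


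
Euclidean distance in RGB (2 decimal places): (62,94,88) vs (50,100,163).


d = √[(R₁-R₂)² + (G₁-G₂)² + (B₁-B₂)²]
d = √[(62-50)² + (94-100)² + (88-163)²]
d = √[144 + 36 + 5625]
d = √5805
d ≈ 76.19


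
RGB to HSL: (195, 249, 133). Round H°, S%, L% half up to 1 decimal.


Normalize: R'=195/255≈0.7647, G'=249/255≈0.9765, B'=133/255≈0.5216
Max=249/255, Min=133/255, Δ=Max-Min=116/255
L = (Max+Min)/2 = (249+133)/510 = 382/510 = 0.74901… → L = 74.9%
L > 0.5 → S = Δ/(2-Max-Min) = 116/(510-249-133) = 116/128 = 0.90625 → S = 90.6%
(the 1/255 factors cancel in S and H, so raw channel differences can be used)
Max is G' → H = 60 × ((B-R)/Δ + 2) = 60 × ((133-195)/116 + 2)
  -62/116 + 2 = -0.5344… + 2 = 1.4655…
  H = 60 × 1.4655… = 87.931…° → H = 87.9°
= HSL(87.9°, 90.6%, 74.9%)


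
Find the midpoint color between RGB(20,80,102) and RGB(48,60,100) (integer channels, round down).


Midpoint: each channel = ⌊(C₁+C₂)/2⌋
R: ⌊(20+48)/2⌋ = 34
G: ⌊(80+60)/2⌋ = 70
B: ⌊(102+100)/2⌋ = 101
= RGB(34, 70, 101)


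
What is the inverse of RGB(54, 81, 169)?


Invert: (255-R, 255-G, 255-B)
R: 255-54 = 201
G: 255-81 = 174
B: 255-169 = 86
= RGB(201, 174, 86)


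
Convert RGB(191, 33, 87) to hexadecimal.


R = 191 → BF (hex)
G = 33 → 21 (hex)
B = 87 → 57 (hex)
Hex = #BF2157


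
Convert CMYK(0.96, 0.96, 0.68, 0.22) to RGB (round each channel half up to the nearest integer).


R = 255 × (1-C) × (1-K) = 255 × 0.04 × 0.78 = 7.956 → 8
G = 255 × (1-M) × (1-K) = 255 × 0.04 × 0.78 = 7.956 → 8
B = 255 × (1-Y) × (1-K) = 255 × 0.32 × 0.78 = 63.648 → 64
= RGB(8, 8, 64)


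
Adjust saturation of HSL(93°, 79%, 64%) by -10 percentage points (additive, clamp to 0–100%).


Original S = 79%
Adjustment = -10 percentage points
New S = 79 + (-10) = 69
Clamp to [0, 100] → 69
= HSL(93°, 69%, 64%)


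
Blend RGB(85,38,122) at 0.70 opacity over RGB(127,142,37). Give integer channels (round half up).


C = α×F + (1-α)×B, with 1-α = 0.30
R: 0.70×85 + 0.30×127 = 59.50 + 38.10 = 97.60 → 98
G: 0.70×38 + 0.30×142 = 26.60 + 42.60 = 69.20 → 69
B: 0.70×122 + 0.30×37 = 85.40 + 11.10 = 96.50 → 97
= RGB(98, 69, 97)


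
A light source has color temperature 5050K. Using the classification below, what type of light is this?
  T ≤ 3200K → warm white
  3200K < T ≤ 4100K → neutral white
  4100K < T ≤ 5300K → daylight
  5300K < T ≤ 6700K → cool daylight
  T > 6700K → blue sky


Temperature: 5050K
4100K < 5050K ≤ 5300K → daylight
Classification: daylight


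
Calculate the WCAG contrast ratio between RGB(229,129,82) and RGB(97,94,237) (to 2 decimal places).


Linearize each sRGB channel c=v/255: c/12.92 if c ≤ 0.04045 else ((c+0.055)/1.055)^2.4
L = 0.2126×R_lin + 0.7152×G_lin + 0.0722×B_lin
Color 1 (229,129,82):
  R=229: 229/255≈0.8980 > 0.04045 → ((0.8980+0.055)/1.055)^2.4 ≈ 0.78354
  G=129: 129/255≈0.5059 > 0.04045 → ((0.5059+0.055)/1.055)^2.4 ≈ 0.21953
  B=82: 82/255≈0.3216 > 0.04045 → ((0.3216+0.055)/1.055)^2.4 ≈ 0.08438
  L1 = 0.2126×0.78354 + 0.7152×0.21953 + 0.0722×0.08438 ≈ 0.32968
Color 2 (97,94,237):
  R=97: 97/255≈0.3804 > 0.04045 → ((0.3804+0.055)/1.055)^2.4 ≈ 0.11954
  G=94: 94/255≈0.3686 > 0.04045 → ((0.3686+0.055)/1.055)^2.4 ≈ 0.11193
  B=237: 237/255≈0.9294 > 0.04045 → ((0.9294+0.055)/1.055)^2.4 ≈ 0.84687
  L2 = 0.2126×0.11954 + 0.7152×0.11193 + 0.0722×0.84687 ≈ 0.16661
Lighter = 0.32968, Darker = 0.16661
Ratio = (L_lighter + 0.05) / (L_darker + 0.05)
Ratio = (0.32968 + 0.05) / (0.16661 + 0.05) = 0.37968 / 0.21661 ≈ 1.7528
Ratio ≈ 1.75:1


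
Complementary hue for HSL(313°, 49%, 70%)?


Complement = opposite side of color wheel = hue + 180°
H' = (313 + 180) mod 360 = 133°
S and L unchanged.
= HSL(133°, 49%, 70%)


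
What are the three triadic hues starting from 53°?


Triadic: equally spaced at 120° intervals
H1 = 53°
H2 = (53 + 120) mod 360 = 173°
H3 = (53 + 240) mod 360 = 293°
Triadic = 53°, 173°, 293°


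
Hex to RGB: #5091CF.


50 → 80 (R)
91 → 145 (G)
CF → 207 (B)
= RGB(80, 145, 207)


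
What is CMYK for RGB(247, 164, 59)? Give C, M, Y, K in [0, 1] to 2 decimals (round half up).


R'=247/255≈0.9686, G'=164/255≈0.6431, B'=59/255≈0.2314
K = 1 - max(R',G',B') = 1 - 247/255 = 8/255 = 0.03137… → 0.03
(1-R'-K)/(1-K) simplifies to (max-R)/max with max = 247:
C = (247-247)/247 = 0/247 = 0 → 0.00
M = (247-164)/247 = 83/247 = 0.33603… → 0.34
Y = (247-59)/247 = 188/247 = 0.76113… → 0.76
= CMYK(0.00, 0.34, 0.76, 0.03)


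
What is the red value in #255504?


Color: #255504
R = 25 = 37
G = 55 = 85
B = 04 = 4
Red = 37


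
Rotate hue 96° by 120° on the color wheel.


New hue = (H + rotation) mod 360
New hue = (96 + 120) mod 360
= 216 mod 360
= 216°


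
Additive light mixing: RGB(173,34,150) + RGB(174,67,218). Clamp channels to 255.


Additive: each channel = min(255, C₁+C₂)
R: 173+174 = 347 → 255
G: 34+67 = 101 → 101
B: 150+218 = 368 → 255
= RGB(255, 101, 255)


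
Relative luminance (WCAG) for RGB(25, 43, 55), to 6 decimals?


Linearize each channel (sRGB transfer function): c = v/255; c_lin = c/12.92 if c ≤ 0.04045, else ((c+0.055)/1.055)^2.4
  R: 25/255 ≈ 0.098039 > 0.04045 → ((0.098039+0.055)/1.055)^2.4 ≈ 0.009721
  G: 43/255 ≈ 0.168627 > 0.04045 → ((0.168627+0.055)/1.055)^2.4 ≈ 0.024158
  B: 55/255 ≈ 0.215686 > 0.04045 → ((0.215686+0.055)/1.055)^2.4 ≈ 0.038204
R_lin = 0.009721, G_lin = 0.024158, B_lin = 0.038204
L = 0.2126×R + 0.7152×G + 0.0722×B
L = 0.2126×0.009721 + 0.7152×0.024158 + 0.0722×0.038204
L ≈ 0.022103


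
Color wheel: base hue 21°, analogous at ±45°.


Base hue: 21°
Left analog: (21 - 45) mod 360 = 336°
Right analog: (21 + 45) mod 360 = 66°
Analogous hues = 336° and 66°


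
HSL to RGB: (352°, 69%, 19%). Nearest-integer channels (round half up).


H=352°, S=0.69, L=0.19
C = (1-|2L-1|)×S = (1-|-0.62|)×0.69 = 0.2622
H' = H/60 = 352/60 ≈ 5.8667; X = C×(1-|H' mod 2 - 1|) = 0.03496
m = L - C/2 = 0.19 - 0.1311 = 0.0589
Sector ⌊H'⌋ = 5 → (R',G',B') = (0.2622, 0.0, 0.03496)
RGB = ((R'+m)×255, (G'+m)×255, (B'+m)×255) = (81.8805, 15.0195, 23.9343)
Round half up → RGB(82, 15, 24)


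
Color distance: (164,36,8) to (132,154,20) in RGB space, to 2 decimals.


d = √[(R₁-R₂)² + (G₁-G₂)² + (B₁-B₂)²]
d = √[(164-132)² + (36-154)² + (8-20)²]
d = √[1024 + 13924 + 144]
d = √15092
d ≈ 122.85


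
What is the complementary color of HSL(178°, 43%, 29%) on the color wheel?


Complement = opposite side of color wheel = hue + 180°
H' = (178 + 180) mod 360 = 358°
S and L unchanged.
= HSL(358°, 43%, 29%)


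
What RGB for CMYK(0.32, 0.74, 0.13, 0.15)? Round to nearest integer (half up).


R = 255 × (1-C) × (1-K) = 255 × 0.68 × 0.85 = 147.39 → 147
G = 255 × (1-M) × (1-K) = 255 × 0.26 × 0.85 = 56.355 → 56
B = 255 × (1-Y) × (1-K) = 255 × 0.87 × 0.85 = 188.5725 → 189
= RGB(147, 56, 189)


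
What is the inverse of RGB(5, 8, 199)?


Invert: (255-R, 255-G, 255-B)
R: 255-5 = 250
G: 255-8 = 247
B: 255-199 = 56
= RGB(250, 247, 56)


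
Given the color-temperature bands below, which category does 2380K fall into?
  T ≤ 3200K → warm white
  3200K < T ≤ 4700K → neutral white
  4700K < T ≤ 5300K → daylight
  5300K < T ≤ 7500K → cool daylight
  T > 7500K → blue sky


Temperature: 2380K
2380K ≤ 3200K → warm white
Classification: warm white


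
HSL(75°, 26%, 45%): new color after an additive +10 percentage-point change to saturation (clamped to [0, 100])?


Original S = 26%
Adjustment = +10 percentage points
New S = 26 + (10) = 36
Clamp to [0, 100] → 36
= HSL(75°, 36%, 45%)


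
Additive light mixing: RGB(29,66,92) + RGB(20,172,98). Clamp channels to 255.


Additive: each channel = min(255, C₁+C₂)
R: 29+20 = 49 → 49
G: 66+172 = 238 → 238
B: 92+98 = 190 → 190
= RGB(49, 238, 190)


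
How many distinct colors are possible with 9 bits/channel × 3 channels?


Total bits = 9 bits/channel × 3 channels = 27 bits
Distinct colors = 2^27
= 134,217,728 colors


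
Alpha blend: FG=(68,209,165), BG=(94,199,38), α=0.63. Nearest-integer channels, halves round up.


C = α×F + (1-α)×B, with 1-α = 0.37
R: 0.63×68 + 0.37×94 = 42.84 + 34.78 = 77.62 → 78
G: 0.63×209 + 0.37×199 = 131.67 + 73.63 = 205.30 → 205
B: 0.63×165 + 0.37×38 = 103.95 + 14.06 = 118.01 → 118
= RGB(78, 205, 118)


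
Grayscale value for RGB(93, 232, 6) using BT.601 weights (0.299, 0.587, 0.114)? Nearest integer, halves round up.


Gray = 0.299×R + 0.587×G + 0.114×B
Gray = 0.299×93 + 0.587×232 + 0.114×6
Gray = 27.807 + 136.184 + 0.684
Gray = 164.675 → round half up → 165
Gray = 165


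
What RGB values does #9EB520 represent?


9E → 158 (R)
B5 → 181 (G)
20 → 32 (B)
= RGB(158, 181, 32)


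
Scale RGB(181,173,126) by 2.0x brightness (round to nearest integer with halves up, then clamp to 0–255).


Multiply each channel by 2.0, round half up, clamp to [0, 255]
R: 181×2.0 = 362 → clamp → 255
G: 173×2.0 = 346 → clamp → 255
B: 126×2.0 = 252
= RGB(255, 255, 252)


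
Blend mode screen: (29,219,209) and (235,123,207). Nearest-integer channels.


Screen: C = 255 - (255-A)×(255-B)/255, rounded to nearest integer
R: 255 - (255-29)×(255-235)/255 = 255 - 4520/255 ≈ 255 - 17.725 = 237.275 → 237
G: 255 - (255-219)×(255-123)/255 = 255 - 4752/255 ≈ 255 - 18.635 = 236.365 → 236
B: 255 - (255-209)×(255-207)/255 = 255 - 2208/255 ≈ 255 - 8.659 = 246.341 → 246
= RGB(237, 236, 246)


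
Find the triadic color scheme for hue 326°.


Triadic: equally spaced at 120° intervals
H1 = 326°
H2 = (326 + 120) mod 360 = 86°
H3 = (326 + 240) mod 360 = 206°
Triadic = 326°, 86°, 206°


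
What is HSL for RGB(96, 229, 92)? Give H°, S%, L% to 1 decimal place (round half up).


Normalize: R'=96/255≈0.3765, G'=229/255≈0.8980, B'=92/255≈0.3608
Max=229/255, Min=92/255, Δ=Max-Min=137/255
L = (Max+Min)/2 = (229+92)/510 = 321/510 = 0.62941… → L = 62.9%
L > 0.5 → S = Δ/(2-Max-Min) = 137/(510-229-92) = 137/189 = 0.72486… → S = 72.5%
(the 1/255 factors cancel in S and H, so raw channel differences can be used)
Max is G' → H = 60 × ((B-R)/Δ + 2) = 60 × ((92-96)/137 + 2)
  -4/137 + 2 = -0.0291… + 2 = 1.9708…
  H = 60 × 1.9708… = 118.248…° → H = 118.2°
= HSL(118.2°, 72.5%, 62.9%)


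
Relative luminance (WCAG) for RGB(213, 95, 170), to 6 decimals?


Linearize each channel (sRGB transfer function): c = v/255; c_lin = c/12.92 if c ≤ 0.04045, else ((c+0.055)/1.055)^2.4
  R: 213/255 ≈ 0.835294 > 0.04045 → ((0.835294+0.055)/1.055)^2.4 ≈ 0.665387
  G: 95/255 ≈ 0.372549 > 0.04045 → ((0.372549+0.055)/1.055)^2.4 ≈ 0.114435
  B: 170/255 ≈ 0.666667 > 0.04045 → ((0.666667+0.055)/1.055)^2.4 ≈ 0.401978
R_lin = 0.665387, G_lin = 0.114435, B_lin = 0.401978
L = 0.2126×R + 0.7152×G + 0.0722×B
L = 0.2126×0.665387 + 0.7152×0.114435 + 0.0722×0.401978
L ≈ 0.252328


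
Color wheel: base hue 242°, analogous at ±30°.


Base hue: 242°
Left analog: (242 - 30) mod 360 = 212°
Right analog: (242 + 30) mod 360 = 272°
Analogous hues = 212° and 272°


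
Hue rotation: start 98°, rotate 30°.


New hue = (H + rotation) mod 360
New hue = (98 + 30) mod 360
= 128 mod 360
= 128°


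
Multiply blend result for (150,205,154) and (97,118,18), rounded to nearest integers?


Multiply: C = A×B/255, rounded to nearest integer
R: 150×97/255 = 14550/255 ≈ 57.059 → 57
G: 205×118/255 = 24190/255 ≈ 94.863 → 95
B: 154×18/255 = 2772/255 ≈ 10.871 → 11
= RGB(57, 95, 11)


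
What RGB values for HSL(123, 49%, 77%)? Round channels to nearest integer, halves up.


H=123°, S=0.49, L=0.77
C = (1-|2L-1|)×S = (1-|0.54|)×0.49 = 0.2254
H' = H/60 = 123/60 ≈ 2.0500; X = C×(1-|H' mod 2 - 1|) = 0.01127
m = L - C/2 = 0.77 - 0.1127 = 0.6573
Sector ⌊H'⌋ = 2 → (R',G',B') = (0.0, 0.2254, 0.01127)
RGB = ((R'+m)×255, (G'+m)×255, (B'+m)×255) = (167.6115, 225.0885, 170.48535)
Round half up → RGB(168, 225, 170)


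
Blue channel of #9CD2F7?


Color: #9CD2F7
R = 9C = 156
G = D2 = 210
B = F7 = 247
Blue = 247


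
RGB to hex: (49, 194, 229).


R = 49 → 31 (hex)
G = 194 → C2 (hex)
B = 229 → E5 (hex)
Hex = #31C2E5


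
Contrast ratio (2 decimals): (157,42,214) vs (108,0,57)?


Linearize each sRGB channel c=v/255: c/12.92 if c ≤ 0.04045 else ((c+0.055)/1.055)^2.4
L = 0.2126×R_lin + 0.7152×G_lin + 0.0722×B_lin
Color 1 (157,42,214):
  R=157: 157/255≈0.6157 > 0.04045 → ((0.6157+0.055)/1.055)^2.4 ≈ 0.33716
  G=42: 42/255≈0.1647 > 0.04045 → ((0.1647+0.055)/1.055)^2.4 ≈ 0.02315
  B=214: 214/255≈0.8392 > 0.04045 → ((0.8392+0.055)/1.055)^2.4 ≈ 0.67244
  L1 = 0.2126×0.33716 + 0.7152×0.02315 + 0.0722×0.67244 ≈ 0.13679
Color 2 (108,0,57):
  R=108: 108/255≈0.4235 > 0.04045 → ((0.4235+0.055)/1.055)^2.4 ≈ 0.14996
  G=0: 0/255≈0.0000 ≤ 0.04045 → 0.0000/12.92 ≈ 0.00000
  B=57: 57/255≈0.2235 > 0.04045 → ((0.2235+0.055)/1.055)^2.4 ≈ 0.04092
  L2 = 0.2126×0.14996 + 0.7152×0.00000 + 0.0722×0.04092 ≈ 0.03484
Lighter = 0.13679, Darker = 0.03484
Ratio = (L_lighter + 0.05) / (L_darker + 0.05)
Ratio = (0.13679 + 0.05) / (0.03484 + 0.05) = 0.18679 / 0.08484 ≈ 2.2018
Ratio ≈ 2.20:1


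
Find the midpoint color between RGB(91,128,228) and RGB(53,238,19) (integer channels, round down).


Midpoint: each channel = ⌊(C₁+C₂)/2⌋
R: ⌊(91+53)/2⌋ = 72
G: ⌊(128+238)/2⌋ = 183
B: ⌊(228+19)/2⌋ = 123
= RGB(72, 183, 123)


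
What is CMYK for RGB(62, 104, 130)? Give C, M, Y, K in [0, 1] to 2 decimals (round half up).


R'=62/255≈0.2431, G'=104/255≈0.4078, B'=130/255≈0.5098
K = 1 - max(R',G',B') = 1 - 130/255 = 125/255 = 0.49019… → 0.49
(1-R'-K)/(1-K) simplifies to (max-R)/max with max = 130:
C = (130-62)/130 = 68/130 = 0.52307… → 0.52
M = (130-104)/130 = 26/130 = 0.2 → 0.20
Y = (130-130)/130 = 0/130 = 0 → 0.00
= CMYK(0.52, 0.20, 0.00, 0.49)


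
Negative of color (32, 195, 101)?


Invert: (255-R, 255-G, 255-B)
R: 255-32 = 223
G: 255-195 = 60
B: 255-101 = 154
= RGB(223, 60, 154)


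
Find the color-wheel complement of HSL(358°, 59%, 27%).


Complement = opposite side of color wheel = hue + 180°
H' = (358 + 180) mod 360 = 178°
S and L unchanged.
= HSL(178°, 59%, 27%)


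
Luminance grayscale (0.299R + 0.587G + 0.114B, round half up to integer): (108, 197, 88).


Gray = 0.299×R + 0.587×G + 0.114×B
Gray = 0.299×108 + 0.587×197 + 0.114×88
Gray = 32.292 + 115.639 + 10.032
Gray = 157.963 → round half up → 158
Gray = 158


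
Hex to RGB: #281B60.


28 → 40 (R)
1B → 27 (G)
60 → 96 (B)
= RGB(40, 27, 96)


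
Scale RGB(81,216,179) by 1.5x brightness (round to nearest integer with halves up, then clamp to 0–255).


Multiply each channel by 1.5, round half up, clamp to [0, 255]
R: 81×1.5 = 121.5 → round → 122
G: 216×1.5 = 324 → clamp → 255
B: 179×1.5 = 268.5 → round → 269 → clamp → 255
= RGB(122, 255, 255)


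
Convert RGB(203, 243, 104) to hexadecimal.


R = 203 → CB (hex)
G = 243 → F3 (hex)
B = 104 → 68 (hex)
Hex = #CBF368


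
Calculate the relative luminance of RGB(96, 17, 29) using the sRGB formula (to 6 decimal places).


Linearize each channel (sRGB transfer function): c = v/255; c_lin = c/12.92 if c ≤ 0.04045, else ((c+0.055)/1.055)^2.4
  R: 96/255 ≈ 0.376471 > 0.04045 → ((0.376471+0.055)/1.055)^2.4 ≈ 0.116971
  G: 17/255 ≈ 0.066667 > 0.04045 → ((0.066667+0.055)/1.055)^2.4 ≈ 0.005605
  B: 29/255 ≈ 0.113725 > 0.04045 → ((0.113725+0.055)/1.055)^2.4 ≈ 0.012286
R_lin = 0.116971, G_lin = 0.005605, B_lin = 0.012286
L = 0.2126×R + 0.7152×G + 0.0722×B
L = 0.2126×0.116971 + 0.7152×0.005605 + 0.0722×0.012286
L ≈ 0.029764


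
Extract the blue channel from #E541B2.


Color: #E541B2
R = E5 = 229
G = 41 = 65
B = B2 = 178
Blue = 178


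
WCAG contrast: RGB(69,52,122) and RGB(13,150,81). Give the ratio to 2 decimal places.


Linearize each sRGB channel c=v/255: c/12.92 if c ≤ 0.04045 else ((c+0.055)/1.055)^2.4
L = 0.2126×R_lin + 0.7152×G_lin + 0.0722×B_lin
Color 1 (69,52,122):
  R=69: 69/255≈0.2706 > 0.04045 → ((0.2706+0.055)/1.055)^2.4 ≈ 0.05951
  G=52: 52/255≈0.2039 > 0.04045 → ((0.2039+0.055)/1.055)^2.4 ≈ 0.03434
  B=122: 122/255≈0.4784 > 0.04045 → ((0.4784+0.055)/1.055)^2.4 ≈ 0.19462
  L1 = 0.2126×0.05951 + 0.7152×0.03434 + 0.0722×0.19462 ≈ 0.05126
Color 2 (13,150,81):
  R=13: 13/255≈0.0510 > 0.04045 → ((0.0510+0.055)/1.055)^2.4 ≈ 0.00402
  G=150: 150/255≈0.5882 > 0.04045 → ((0.5882+0.055)/1.055)^2.4 ≈ 0.30499
  B=81: 81/255≈0.3176 > 0.04045 → ((0.3176+0.055)/1.055)^2.4 ≈ 0.08228
  L2 = 0.2126×0.00402 + 0.7152×0.30499 + 0.0722×0.08228 ≈ 0.22492
Lighter = 0.22492, Darker = 0.05126
Ratio = (L_lighter + 0.05) / (L_darker + 0.05)
Ratio = (0.22492 + 0.05) / (0.05126 + 0.05) = 0.27492 / 0.10126 ≈ 2.7149
Ratio ≈ 2.71:1


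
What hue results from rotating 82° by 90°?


New hue = (H + rotation) mod 360
New hue = (82 + 90) mod 360
= 172 mod 360
= 172°


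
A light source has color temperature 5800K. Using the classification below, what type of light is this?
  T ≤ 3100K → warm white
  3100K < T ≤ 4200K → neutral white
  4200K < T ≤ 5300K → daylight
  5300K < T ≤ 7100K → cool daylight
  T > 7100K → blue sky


Temperature: 5800K
5300K < 5800K ≤ 7100K → cool daylight
Classification: cool daylight


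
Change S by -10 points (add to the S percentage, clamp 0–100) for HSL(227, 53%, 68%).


Original S = 53%
Adjustment = -10 percentage points
New S = 53 + (-10) = 43
Clamp to [0, 100] → 43
= HSL(227°, 43%, 68%)


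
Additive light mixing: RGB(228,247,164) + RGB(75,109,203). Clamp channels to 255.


Additive: each channel = min(255, C₁+C₂)
R: 228+75 = 303 → 255
G: 247+109 = 356 → 255
B: 164+203 = 367 → 255
= RGB(255, 255, 255)


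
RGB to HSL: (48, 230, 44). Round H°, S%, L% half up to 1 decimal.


Normalize: R'=48/255≈0.1882, G'=230/255≈0.9020, B'=44/255≈0.1725
Max=230/255, Min=44/255, Δ=Max-Min=186/255
L = (Max+Min)/2 = (230+44)/510 = 274/510 = 0.53725… → L = 53.7%
L > 0.5 → S = Δ/(2-Max-Min) = 186/(510-230-44) = 186/236 = 0.78813… → S = 78.8%
(the 1/255 factors cancel in S and H, so raw channel differences can be used)
Max is G' → H = 60 × ((B-R)/Δ + 2) = 60 × ((44-48)/186 + 2)
  -4/186 + 2 = -0.0215… + 2 = 1.9784…
  H = 60 × 1.9784… = 118.709…° → H = 118.7°
= HSL(118.7°, 78.8%, 53.7%)


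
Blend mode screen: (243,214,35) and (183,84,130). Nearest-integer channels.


Screen: C = 255 - (255-A)×(255-B)/255, rounded to nearest integer
R: 255 - (255-243)×(255-183)/255 = 255 - 864/255 ≈ 255 - 3.388 = 251.612 → 252
G: 255 - (255-214)×(255-84)/255 = 255 - 7011/255 ≈ 255 - 27.494 = 227.506 → 228
B: 255 - (255-35)×(255-130)/255 = 255 - 27500/255 ≈ 255 - 107.843 = 147.157 → 147
= RGB(252, 228, 147)
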